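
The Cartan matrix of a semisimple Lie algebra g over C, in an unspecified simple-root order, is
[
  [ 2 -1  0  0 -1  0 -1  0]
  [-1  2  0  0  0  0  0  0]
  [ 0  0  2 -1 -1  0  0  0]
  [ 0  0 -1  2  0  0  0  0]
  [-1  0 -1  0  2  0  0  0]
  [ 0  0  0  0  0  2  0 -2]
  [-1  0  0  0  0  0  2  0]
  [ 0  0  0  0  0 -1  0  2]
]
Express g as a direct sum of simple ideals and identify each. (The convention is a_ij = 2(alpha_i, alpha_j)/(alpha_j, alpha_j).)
type B_2 ⊕ type D_6

The diagram associated to this matrix has two connected components: the simple roots {alpha_6, alpha_8} form a chain of 2 nodes with a double edge at one end; the terminal node there is the unique short simple root (B_2), and {alpha_1, alpha_2, alpha_3, alpha_4, alpha_5, alpha_7} form a chain of 4 nodes with a fork of two nodes at one end (D_6). A semisimple Lie algebra decomposes uniquely as the direct sum of simple ideals, one per connected component of its Dynkin diagram, so g ≅ B_2 ⊕ D_6 (dimension 10 + 66 = 76).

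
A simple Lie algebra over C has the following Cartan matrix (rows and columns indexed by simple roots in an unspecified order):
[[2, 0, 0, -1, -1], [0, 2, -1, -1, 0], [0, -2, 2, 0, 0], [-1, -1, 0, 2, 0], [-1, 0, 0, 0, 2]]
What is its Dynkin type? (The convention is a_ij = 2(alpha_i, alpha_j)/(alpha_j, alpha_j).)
type C_5

The matrix has rank 5 with 2's on the diagonal. Reading the off-diagonal entries as Dynkin edges (a single edge where a_ij = a_ji = -1; a double or triple edge where a_ij * a_ji = 2 or 3), the diagram is a chain of 5 nodes with a double edge at one end; the terminal node there is the unique long simple root (C_5). One simple-root ordering that puts it in standard form is (alpha_5, alpha_1, alpha_4, alpha_2, alpha_3). So the algebra is type C_5, i.e. sp(10).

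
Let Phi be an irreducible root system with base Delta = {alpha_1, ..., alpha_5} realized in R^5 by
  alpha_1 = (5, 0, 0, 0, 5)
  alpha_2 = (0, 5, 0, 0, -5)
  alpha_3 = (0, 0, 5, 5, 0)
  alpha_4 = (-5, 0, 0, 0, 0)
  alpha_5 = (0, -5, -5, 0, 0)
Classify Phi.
Compute the Cartan integers a_ij = 2(alpha_i, alpha_j)/(alpha_j, alpha_j); the resulting 5x5 Cartan matrix is
[[2, -1, 0, -2, 0], [-1, 2, 0, 0, -1], [0, 0, 2, 0, -1], [-1, 0, 0, 2, 0], [0, -1, -1, 0, 2]].
The roots have two lengths (squared-length ratio 2:1); the short ones are alpha_{4}. The associated Dynkin diagram is a chain of 5 nodes with a double edge at one end; the terminal node there is the unique short simple root (B_5), so the type is B_5 (the algebra so(11)).

B5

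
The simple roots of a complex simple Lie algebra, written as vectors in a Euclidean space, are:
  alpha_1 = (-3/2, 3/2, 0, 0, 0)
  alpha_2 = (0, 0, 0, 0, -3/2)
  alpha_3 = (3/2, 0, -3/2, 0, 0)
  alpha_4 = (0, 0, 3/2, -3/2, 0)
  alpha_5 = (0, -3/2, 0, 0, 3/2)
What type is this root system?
Compute the Cartan integers a_ij = 2(alpha_i, alpha_j)/(alpha_j, alpha_j); the resulting 5x5 Cartan matrix is
[[2, 0, -1, 0, -1], [0, 2, 0, 0, -1], [-1, 0, 2, -1, 0], [0, 0, -1, 2, 0], [-1, -2, 0, 0, 2]].
The roots have two lengths (squared-length ratio 2:1); the short ones are alpha_{2}. The associated Dynkin diagram is a chain of 5 nodes with a double edge at one end; the terminal node there is the unique short simple root (B_5), so the type is B_5 (the algebra so(11)).

B_5 (so(11))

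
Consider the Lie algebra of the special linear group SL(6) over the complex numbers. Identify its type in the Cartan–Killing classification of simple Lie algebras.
This is sl(6), which has dimension 6^2 - 1 = 35 and rank 6 - 1 = 5 (a Cartan subalgebra is the diagonal traceless matrices). In the classification of classical Lie algebras, the special linear algebra sl(n+1) has type A_n; here n = 5, so the Dynkin diagram is a chain of 5 nodes with single edges (A_5). Hence the type is A_5.

A5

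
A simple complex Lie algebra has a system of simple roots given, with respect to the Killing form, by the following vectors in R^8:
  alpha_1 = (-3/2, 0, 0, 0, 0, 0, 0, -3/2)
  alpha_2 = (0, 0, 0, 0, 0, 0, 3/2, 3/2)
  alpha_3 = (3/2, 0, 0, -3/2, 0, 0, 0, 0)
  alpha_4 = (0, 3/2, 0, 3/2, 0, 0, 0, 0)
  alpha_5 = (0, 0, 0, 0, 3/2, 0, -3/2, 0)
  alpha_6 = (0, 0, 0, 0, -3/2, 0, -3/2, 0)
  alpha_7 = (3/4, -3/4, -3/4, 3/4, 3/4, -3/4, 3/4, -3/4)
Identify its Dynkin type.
Compute the Cartan integers a_ij = 2(alpha_i, alpha_j)/(alpha_j, alpha_j); the resulting 7x7 Cartan matrix is
[[2, -1, -1, 0, 0, 0, 0], [-1, 2, 0, 0, -1, -1, 0], [-1, 0, 2, -1, 0, 0, 0], [0, 0, -1, 2, 0, 0, 0], [0, -1, 0, 0, 2, 0, 0], [0, -1, 0, 0, 0, 2, -1], [0, 0, 0, 0, 0, -1, 2]].
All simple roots have the same length, so the diagram is simply laced. The associated Dynkin diagram is a chain of 6 nodes with one extra node attached to the third node from one end (E_7), so the type is E_7.

E_7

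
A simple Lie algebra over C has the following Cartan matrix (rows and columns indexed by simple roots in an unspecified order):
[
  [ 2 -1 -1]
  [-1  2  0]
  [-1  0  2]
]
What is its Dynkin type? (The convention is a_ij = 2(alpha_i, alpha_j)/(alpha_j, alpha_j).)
A3

The matrix has rank 3 with 2's on the diagonal. Reading the off-diagonal entries as Dynkin edges (a single edge where a_ij = a_ji = -1; a double or triple edge where a_ij * a_ji = 2 or 3), the diagram is a chain of 3 nodes with single edges (A_3). One simple-root ordering that puts it in standard form is (alpha_2, alpha_1, alpha_3). So the algebra is type A_3, i.e. sl(4).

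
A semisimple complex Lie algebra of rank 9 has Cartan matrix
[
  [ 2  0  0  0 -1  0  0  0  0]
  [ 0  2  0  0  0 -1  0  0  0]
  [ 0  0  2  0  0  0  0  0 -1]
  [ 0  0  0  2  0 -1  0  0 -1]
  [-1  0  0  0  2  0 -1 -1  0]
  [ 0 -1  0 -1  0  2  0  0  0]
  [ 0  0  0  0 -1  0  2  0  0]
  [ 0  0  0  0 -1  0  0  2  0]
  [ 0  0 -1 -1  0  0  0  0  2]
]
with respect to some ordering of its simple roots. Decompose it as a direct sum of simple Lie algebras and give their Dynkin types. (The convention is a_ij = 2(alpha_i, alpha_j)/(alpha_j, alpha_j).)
type A_5 + type D_4

The diagram associated to this matrix has two connected components: the simple roots {alpha_2, alpha_3, alpha_4, alpha_6, alpha_9} form a chain of 5 nodes with single edges (A_5), and {alpha_1, alpha_5, alpha_7, alpha_8} form a chain of 2 nodes with a fork of two nodes at one end (D_4). A semisimple Lie algebra decomposes uniquely as the direct sum of simple ideals, one per connected component of its Dynkin diagram, so g ≅ A_5 ⊕ D_4 (dimension 35 + 28 = 63).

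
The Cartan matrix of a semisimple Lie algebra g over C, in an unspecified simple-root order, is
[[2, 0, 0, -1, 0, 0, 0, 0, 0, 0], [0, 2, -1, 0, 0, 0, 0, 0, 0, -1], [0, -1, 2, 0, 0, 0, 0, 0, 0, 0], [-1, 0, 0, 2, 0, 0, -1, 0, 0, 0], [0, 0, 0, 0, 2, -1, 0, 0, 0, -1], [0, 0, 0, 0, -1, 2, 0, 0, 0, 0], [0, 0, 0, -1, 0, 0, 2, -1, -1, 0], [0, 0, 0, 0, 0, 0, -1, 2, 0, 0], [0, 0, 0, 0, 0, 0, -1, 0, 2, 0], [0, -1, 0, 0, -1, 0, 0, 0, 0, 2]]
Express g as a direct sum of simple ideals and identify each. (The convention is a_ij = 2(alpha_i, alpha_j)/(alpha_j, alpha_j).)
A_5 (sl(6)) + D_5 (so(10))

The diagram associated to this matrix has two connected components: the simple roots {alpha_2, alpha_3, alpha_5, alpha_6, alpha_10} form a chain of 5 nodes with single edges (A_5), and {alpha_1, alpha_4, alpha_7, alpha_8, alpha_9} form a chain of 3 nodes with a fork of two nodes at one end (D_5). A semisimple Lie algebra decomposes uniquely as the direct sum of simple ideals, one per connected component of its Dynkin diagram, so g ≅ A_5 ⊕ D_5 (dimension 35 + 45 = 80).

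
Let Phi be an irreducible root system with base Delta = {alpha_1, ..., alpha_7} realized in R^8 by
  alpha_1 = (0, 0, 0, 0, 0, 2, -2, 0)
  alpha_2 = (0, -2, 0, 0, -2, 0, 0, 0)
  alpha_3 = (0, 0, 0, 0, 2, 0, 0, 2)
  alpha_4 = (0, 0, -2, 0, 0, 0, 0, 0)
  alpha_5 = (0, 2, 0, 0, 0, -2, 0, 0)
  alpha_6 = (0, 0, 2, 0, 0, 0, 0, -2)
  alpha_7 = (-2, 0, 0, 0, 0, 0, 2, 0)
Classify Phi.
B7

Compute the Cartan integers a_ij = 2(alpha_i, alpha_j)/(alpha_j, alpha_j); the resulting 7x7 Cartan matrix is
[[2, 0, 0, 0, -1, 0, -1], [0, 2, -1, 0, -1, 0, 0], [0, -1, 2, 0, 0, -1, 0], [0, 0, 0, 2, 0, -1, 0], [-1, -1, 0, 0, 2, 0, 0], [0, 0, -1, -2, 0, 2, 0], [-1, 0, 0, 0, 0, 0, 2]].
The roots have two lengths (squared-length ratio 2:1); the short ones are alpha_{4}. The associated Dynkin diagram is a chain of 7 nodes with a double edge at one end; the terminal node there is the unique short simple root (B_7), so the type is B_7 (the algebra so(15)).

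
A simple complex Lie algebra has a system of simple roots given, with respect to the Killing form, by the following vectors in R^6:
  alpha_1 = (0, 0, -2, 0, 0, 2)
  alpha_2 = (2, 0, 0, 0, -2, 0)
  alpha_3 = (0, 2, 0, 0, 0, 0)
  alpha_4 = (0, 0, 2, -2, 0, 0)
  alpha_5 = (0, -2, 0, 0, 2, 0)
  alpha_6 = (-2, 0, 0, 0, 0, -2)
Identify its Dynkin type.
B_6

Compute the Cartan integers a_ij = 2(alpha_i, alpha_j)/(alpha_j, alpha_j); the resulting 6x6 Cartan matrix is
[[2, 0, 0, -1, 0, -1], [0, 2, 0, 0, -1, -1], [0, 0, 2, 0, -1, 0], [-1, 0, 0, 2, 0, 0], [0, -1, -2, 0, 2, 0], [-1, -1, 0, 0, 0, 2]].
The roots have two lengths (squared-length ratio 2:1); the short ones are alpha_{3}. The associated Dynkin diagram is a chain of 6 nodes with a double edge at one end; the terminal node there is the unique short simple root (B_6), so the type is B_6 (the algebra so(13)).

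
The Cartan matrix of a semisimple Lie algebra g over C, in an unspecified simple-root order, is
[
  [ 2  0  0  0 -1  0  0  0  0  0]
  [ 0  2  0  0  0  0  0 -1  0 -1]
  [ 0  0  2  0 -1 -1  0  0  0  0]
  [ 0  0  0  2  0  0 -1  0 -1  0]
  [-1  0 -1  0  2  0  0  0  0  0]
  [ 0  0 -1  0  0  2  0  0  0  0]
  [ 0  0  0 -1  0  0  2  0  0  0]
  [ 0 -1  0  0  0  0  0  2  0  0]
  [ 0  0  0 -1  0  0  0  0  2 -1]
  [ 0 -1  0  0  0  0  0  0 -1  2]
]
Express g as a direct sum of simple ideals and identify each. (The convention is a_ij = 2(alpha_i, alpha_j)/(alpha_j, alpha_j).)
The diagram associated to this matrix has two connected components: the simple roots {alpha_1, alpha_3, alpha_5, alpha_6} form a chain of 4 nodes with single edges (A_4), and {alpha_2, alpha_4, alpha_7, alpha_8, alpha_9, alpha_10} form a chain of 6 nodes with single edges (A_6). A semisimple Lie algebra decomposes uniquely as the direct sum of simple ideals, one per connected component of its Dynkin diagram, so g ≅ A_4 ⊕ A_6 (dimension 24 + 48 = 72).

A_4 (sl(5)) + A_6 (sl(7))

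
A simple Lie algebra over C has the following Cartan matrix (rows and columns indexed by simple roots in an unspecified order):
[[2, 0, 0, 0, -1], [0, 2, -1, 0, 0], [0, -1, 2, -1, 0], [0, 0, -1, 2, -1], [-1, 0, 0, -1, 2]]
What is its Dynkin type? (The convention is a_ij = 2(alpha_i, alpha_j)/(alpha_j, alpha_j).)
A_5

The matrix has rank 5 with 2's on the diagonal. Reading the off-diagonal entries as Dynkin edges (a single edge where a_ij = a_ji = -1; a double or triple edge where a_ij * a_ji = 2 or 3), the diagram is a chain of 5 nodes with single edges (A_5). One simple-root ordering that puts it in standard form is (alpha_2, alpha_3, alpha_4, alpha_5, alpha_1). So the algebra is type A_5, i.e. sl(6).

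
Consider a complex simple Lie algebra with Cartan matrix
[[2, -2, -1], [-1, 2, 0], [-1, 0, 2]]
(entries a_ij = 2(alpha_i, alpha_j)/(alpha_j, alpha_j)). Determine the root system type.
The matrix has rank 3 with 2's on the diagonal. Reading the off-diagonal entries as Dynkin edges (a single edge where a_ij = a_ji = -1; a double or triple edge where a_ij * a_ji = 2 or 3), the diagram is a chain of 3 nodes with a double edge at one end; the terminal node there is the unique short simple root (B_3). One simple-root ordering that puts it in standard form is (alpha_3, alpha_1, alpha_2). So the algebra is type B_3, i.e. so(7).

B3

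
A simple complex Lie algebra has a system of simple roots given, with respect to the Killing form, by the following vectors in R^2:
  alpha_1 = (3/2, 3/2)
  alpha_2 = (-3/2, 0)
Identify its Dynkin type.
type B_2

Compute the Cartan integers a_ij = 2(alpha_i, alpha_j)/(alpha_j, alpha_j); the resulting 2x2 Cartan matrix is
[[2, -2], [-1, 2]].
The roots have two lengths (squared-length ratio 2:1); the short ones are alpha_{2}. The associated Dynkin diagram is a chain of 2 nodes with a double edge at one end; the terminal node there is the unique short simple root (B_2), so the type is B_2 (the algebra so(5)).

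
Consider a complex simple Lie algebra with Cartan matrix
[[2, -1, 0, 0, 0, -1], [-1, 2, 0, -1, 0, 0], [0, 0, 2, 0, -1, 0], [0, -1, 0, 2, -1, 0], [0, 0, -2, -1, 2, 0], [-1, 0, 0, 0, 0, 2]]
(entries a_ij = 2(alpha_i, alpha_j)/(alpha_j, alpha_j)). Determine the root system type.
The matrix has rank 6 with 2's on the diagonal. Reading the off-diagonal entries as Dynkin edges (a single edge where a_ij = a_ji = -1; a double or triple edge where a_ij * a_ji = 2 or 3), the diagram is a chain of 6 nodes with a double edge at one end; the terminal node there is the unique short simple root (B_6). One simple-root ordering that puts it in standard form is (alpha_6, alpha_1, alpha_2, alpha_4, alpha_5, alpha_3). So the algebra is type B_6, i.e. so(13).

B_6 (so(13))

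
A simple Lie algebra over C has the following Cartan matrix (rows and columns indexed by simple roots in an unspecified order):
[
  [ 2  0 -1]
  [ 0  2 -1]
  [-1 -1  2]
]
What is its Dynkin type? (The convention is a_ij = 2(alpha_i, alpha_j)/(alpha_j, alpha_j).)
The matrix has rank 3 with 2's on the diagonal. Reading the off-diagonal entries as Dynkin edges (a single edge where a_ij = a_ji = -1; a double or triple edge where a_ij * a_ji = 2 or 3), the diagram is a chain of 3 nodes with single edges (A_3). One simple-root ordering that puts it in standard form is (alpha_2, alpha_3, alpha_1). So the algebra is type A_3, i.e. sl(4).

type A_3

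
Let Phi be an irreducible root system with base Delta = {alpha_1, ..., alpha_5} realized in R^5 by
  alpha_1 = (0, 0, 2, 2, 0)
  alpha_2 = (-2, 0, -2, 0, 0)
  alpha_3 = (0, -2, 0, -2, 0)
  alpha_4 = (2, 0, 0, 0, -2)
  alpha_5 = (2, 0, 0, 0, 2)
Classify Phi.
D5

Compute the Cartan integers a_ij = 2(alpha_i, alpha_j)/(alpha_j, alpha_j); the resulting 5x5 Cartan matrix is
[[2, -1, -1, 0, 0], [-1, 2, 0, -1, -1], [-1, 0, 2, 0, 0], [0, -1, 0, 2, 0], [0, -1, 0, 0, 2]].
All simple roots have the same length, so the diagram is simply laced. The associated Dynkin diagram is a chain of 3 nodes with a fork of two nodes at one end (D_5), so the type is D_5 (the algebra so(10)).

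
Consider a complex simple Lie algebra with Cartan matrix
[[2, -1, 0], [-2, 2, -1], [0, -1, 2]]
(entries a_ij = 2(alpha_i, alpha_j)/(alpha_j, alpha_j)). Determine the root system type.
The matrix has rank 3 with 2's on the diagonal. Reading the off-diagonal entries as Dynkin edges (a single edge where a_ij = a_ji = -1; a double or triple edge where a_ij * a_ji = 2 or 3), the diagram is a chain of 3 nodes with a double edge at one end; the terminal node there is the unique short simple root (B_3). One simple-root ordering that puts it in standard form is (alpha_3, alpha_2, alpha_1). So the algebra is type B_3, i.e. so(7).

B_3 (so(7))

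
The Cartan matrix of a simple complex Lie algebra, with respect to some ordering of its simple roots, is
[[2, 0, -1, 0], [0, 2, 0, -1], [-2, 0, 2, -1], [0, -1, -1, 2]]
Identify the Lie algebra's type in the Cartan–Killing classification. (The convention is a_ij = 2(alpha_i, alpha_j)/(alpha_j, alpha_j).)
The matrix has rank 4 with 2's on the diagonal. Reading the off-diagonal entries as Dynkin edges (a single edge where a_ij = a_ji = -1; a double or triple edge where a_ij * a_ji = 2 or 3), the diagram is a chain of 4 nodes with a double edge at one end; the terminal node there is the unique short simple root (B_4). One simple-root ordering that puts it in standard form is (alpha_2, alpha_4, alpha_3, alpha_1). So the algebra is type B_4, i.e. so(9).

B_4 (so(9))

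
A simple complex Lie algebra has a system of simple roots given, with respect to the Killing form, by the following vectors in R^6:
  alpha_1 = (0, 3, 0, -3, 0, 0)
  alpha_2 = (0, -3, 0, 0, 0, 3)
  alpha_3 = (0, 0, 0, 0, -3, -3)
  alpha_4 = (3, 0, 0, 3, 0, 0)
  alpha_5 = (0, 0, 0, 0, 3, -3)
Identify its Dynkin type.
D5

Compute the Cartan integers a_ij = 2(alpha_i, alpha_j)/(alpha_j, alpha_j); the resulting 5x5 Cartan matrix is
[[2, -1, 0, -1, 0], [-1, 2, -1, 0, -1], [0, -1, 2, 0, 0], [-1, 0, 0, 2, 0], [0, -1, 0, 0, 2]].
All simple roots have the same length, so the diagram is simply laced. The associated Dynkin diagram is a chain of 3 nodes with a fork of two nodes at one end (D_5), so the type is D_5 (the algebra so(10)).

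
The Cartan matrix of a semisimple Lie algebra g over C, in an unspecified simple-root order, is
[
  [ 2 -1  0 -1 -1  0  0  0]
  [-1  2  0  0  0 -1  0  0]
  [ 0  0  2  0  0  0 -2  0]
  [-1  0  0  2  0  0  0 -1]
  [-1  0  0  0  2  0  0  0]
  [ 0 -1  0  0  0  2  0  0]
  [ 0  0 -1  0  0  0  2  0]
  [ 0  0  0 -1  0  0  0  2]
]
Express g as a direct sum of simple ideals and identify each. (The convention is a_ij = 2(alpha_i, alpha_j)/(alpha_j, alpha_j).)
B_2 (so(5)) + E_6

The diagram associated to this matrix has two connected components: the simple roots {alpha_3, alpha_7} form a chain of 2 nodes with a double edge at one end; the terminal node there is the unique short simple root (B_2), and {alpha_1, alpha_2, alpha_4, alpha_5, alpha_6, alpha_8} form a chain of 5 nodes with one extra node attached to the third node from one end (E_6). A semisimple Lie algebra decomposes uniquely as the direct sum of simple ideals, one per connected component of its Dynkin diagram, so g ≅ B_2 ⊕ E_6 (dimension 10 + 78 = 88).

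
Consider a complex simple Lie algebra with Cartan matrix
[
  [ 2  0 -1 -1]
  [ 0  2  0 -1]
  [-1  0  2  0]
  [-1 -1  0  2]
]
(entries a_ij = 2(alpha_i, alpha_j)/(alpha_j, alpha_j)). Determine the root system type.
The matrix has rank 4 with 2's on the diagonal. Reading the off-diagonal entries as Dynkin edges (a single edge where a_ij = a_ji = -1; a double or triple edge where a_ij * a_ji = 2 or 3), the diagram is a chain of 4 nodes with single edges (A_4). One simple-root ordering that puts it in standard form is (alpha_3, alpha_1, alpha_4, alpha_2). So the algebra is type A_4, i.e. sl(5).

type A_4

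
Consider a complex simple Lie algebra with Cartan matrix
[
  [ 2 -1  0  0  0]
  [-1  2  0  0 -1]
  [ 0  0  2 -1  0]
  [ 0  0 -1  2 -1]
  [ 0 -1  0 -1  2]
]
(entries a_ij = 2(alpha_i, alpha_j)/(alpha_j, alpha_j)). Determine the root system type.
type A_5

The matrix has rank 5 with 2's on the diagonal. Reading the off-diagonal entries as Dynkin edges (a single edge where a_ij = a_ji = -1; a double or triple edge where a_ij * a_ji = 2 or 3), the diagram is a chain of 5 nodes with single edges (A_5). One simple-root ordering that puts it in standard form is (alpha_1, alpha_2, alpha_5, alpha_4, alpha_3). So the algebra is type A_5, i.e. sl(6).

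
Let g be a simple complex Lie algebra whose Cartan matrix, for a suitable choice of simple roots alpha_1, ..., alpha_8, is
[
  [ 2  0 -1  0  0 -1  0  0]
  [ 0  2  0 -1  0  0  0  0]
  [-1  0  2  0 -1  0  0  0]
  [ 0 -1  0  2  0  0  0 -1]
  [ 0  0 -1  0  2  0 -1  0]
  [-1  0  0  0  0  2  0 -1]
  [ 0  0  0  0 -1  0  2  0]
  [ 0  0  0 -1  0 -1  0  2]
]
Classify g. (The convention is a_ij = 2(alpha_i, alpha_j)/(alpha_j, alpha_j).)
The matrix has rank 8 with 2's on the diagonal. Reading the off-diagonal entries as Dynkin edges (a single edge where a_ij = a_ji = -1; a double or triple edge where a_ij * a_ji = 2 or 3), the diagram is a chain of 8 nodes with single edges (A_8). One simple-root ordering that puts it in standard form is (alpha_7, alpha_5, alpha_3, alpha_1, alpha_6, alpha_8, alpha_4, alpha_2). So the algebra is type A_8, i.e. sl(9).

A8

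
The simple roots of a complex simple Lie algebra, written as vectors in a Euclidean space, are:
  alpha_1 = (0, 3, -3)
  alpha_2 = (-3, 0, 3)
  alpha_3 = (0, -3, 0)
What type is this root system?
B_3 (so(7))

Compute the Cartan integers a_ij = 2(alpha_i, alpha_j)/(alpha_j, alpha_j); the resulting 3x3 Cartan matrix is
[[2, -1, -2], [-1, 2, 0], [-1, 0, 2]].
The roots have two lengths (squared-length ratio 2:1); the short ones are alpha_{3}. The associated Dynkin diagram is a chain of 3 nodes with a double edge at one end; the terminal node there is the unique short simple root (B_3), so the type is B_3 (the algebra so(7)).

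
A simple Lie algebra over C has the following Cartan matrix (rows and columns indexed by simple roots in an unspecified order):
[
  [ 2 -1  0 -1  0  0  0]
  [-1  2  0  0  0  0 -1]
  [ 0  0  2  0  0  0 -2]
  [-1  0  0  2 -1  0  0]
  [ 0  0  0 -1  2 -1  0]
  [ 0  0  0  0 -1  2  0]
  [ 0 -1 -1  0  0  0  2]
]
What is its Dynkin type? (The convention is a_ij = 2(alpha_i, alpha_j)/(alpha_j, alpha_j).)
The matrix has rank 7 with 2's on the diagonal. Reading the off-diagonal entries as Dynkin edges (a single edge where a_ij = a_ji = -1; a double or triple edge where a_ij * a_ji = 2 or 3), the diagram is a chain of 7 nodes with a double edge at one end; the terminal node there is the unique long simple root (C_7). One simple-root ordering that puts it in standard form is (alpha_6, alpha_5, alpha_4, alpha_1, alpha_2, alpha_7, alpha_3). So the algebra is type C_7, i.e. sp(14).

C7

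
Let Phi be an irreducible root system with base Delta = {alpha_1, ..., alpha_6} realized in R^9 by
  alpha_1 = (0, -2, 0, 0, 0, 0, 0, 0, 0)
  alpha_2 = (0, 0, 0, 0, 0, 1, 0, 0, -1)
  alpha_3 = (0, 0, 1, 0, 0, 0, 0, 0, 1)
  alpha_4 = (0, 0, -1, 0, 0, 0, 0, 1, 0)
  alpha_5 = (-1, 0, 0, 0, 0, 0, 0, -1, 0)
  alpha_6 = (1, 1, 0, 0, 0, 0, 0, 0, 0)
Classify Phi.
C_6

Compute the Cartan integers a_ij = 2(alpha_i, alpha_j)/(alpha_j, alpha_j); the resulting 6x6 Cartan matrix is
[[2, 0, 0, 0, 0, -2], [0, 2, -1, 0, 0, 0], [0, -1, 2, -1, 0, 0], [0, 0, -1, 2, -1, 0], [0, 0, 0, -1, 2, -1], [-1, 0, 0, 0, -1, 2]].
The roots have two lengths (squared-length ratio 2:1); the short ones are alpha_{2,3,4,5,6}. The associated Dynkin diagram is a chain of 6 nodes with a double edge at one end; the terminal node there is the unique long simple root (C_6), so the type is C_6 (the algebra sp(12)).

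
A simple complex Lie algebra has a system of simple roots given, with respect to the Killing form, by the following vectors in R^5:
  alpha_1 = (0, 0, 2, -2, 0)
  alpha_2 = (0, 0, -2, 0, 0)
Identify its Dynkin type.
B_2

Compute the Cartan integers a_ij = 2(alpha_i, alpha_j)/(alpha_j, alpha_j); the resulting 2x2 Cartan matrix is
[[2, -2], [-1, 2]].
The roots have two lengths (squared-length ratio 2:1); the short ones are alpha_{2}. The associated Dynkin diagram is a chain of 2 nodes with a double edge at one end; the terminal node there is the unique short simple root (B_2), so the type is B_2 (the algebra so(5)).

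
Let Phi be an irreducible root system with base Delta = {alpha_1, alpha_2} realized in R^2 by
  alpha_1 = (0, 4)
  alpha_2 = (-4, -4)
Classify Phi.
B_2

Compute the Cartan integers a_ij = 2(alpha_i, alpha_j)/(alpha_j, alpha_j); the resulting 2x2 Cartan matrix is
[[2, -1], [-2, 2]].
The roots have two lengths (squared-length ratio 2:1); the short ones are alpha_{1}. The associated Dynkin diagram is a chain of 2 nodes with a double edge at one end; the terminal node there is the unique short simple root (B_2), so the type is B_2 (the algebra so(5)).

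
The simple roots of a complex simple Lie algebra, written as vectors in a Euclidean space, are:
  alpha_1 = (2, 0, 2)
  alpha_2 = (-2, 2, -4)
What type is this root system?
G2

Compute the Cartan integers a_ij = 2(alpha_i, alpha_j)/(alpha_j, alpha_j); the resulting 2x2 Cartan matrix is
[[2, -1], [-3, 2]].
The roots have two lengths (squared-length ratio 3:1); the short ones are alpha_{1}. The associated Dynkin diagram is two nodes joined by a triple edge (G_2), so the type is G_2.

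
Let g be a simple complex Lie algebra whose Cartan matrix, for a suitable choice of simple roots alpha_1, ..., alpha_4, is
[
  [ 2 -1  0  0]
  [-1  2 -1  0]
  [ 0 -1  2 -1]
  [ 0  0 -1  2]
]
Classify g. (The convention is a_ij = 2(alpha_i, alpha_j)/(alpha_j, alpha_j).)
The matrix has rank 4 with 2's on the diagonal. Reading the off-diagonal entries as Dynkin edges (a single edge where a_ij = a_ji = -1; a double or triple edge where a_ij * a_ji = 2 or 3), the diagram is a chain of 4 nodes with single edges (A_4). One simple-root ordering that puts it in standard form is (alpha_1, alpha_2, alpha_3, alpha_4). So the algebra is type A_4, i.e. sl(5).

type A_4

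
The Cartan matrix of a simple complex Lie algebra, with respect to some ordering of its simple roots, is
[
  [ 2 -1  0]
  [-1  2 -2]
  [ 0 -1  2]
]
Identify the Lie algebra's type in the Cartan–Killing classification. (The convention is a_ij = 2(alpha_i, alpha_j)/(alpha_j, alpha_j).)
B_3 (so(7))

The matrix has rank 3 with 2's on the diagonal. Reading the off-diagonal entries as Dynkin edges (a single edge where a_ij = a_ji = -1; a double or triple edge where a_ij * a_ji = 2 or 3), the diagram is a chain of 3 nodes with a double edge at one end; the terminal node there is the unique short simple root (B_3). One simple-root ordering that puts it in standard form is (alpha_1, alpha_2, alpha_3). So the algebra is type B_3, i.e. so(7).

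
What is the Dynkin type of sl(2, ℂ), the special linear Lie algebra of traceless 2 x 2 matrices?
type A_1

This is sl(2), which has dimension 2^2 - 1 = 3 and rank 2 - 1 = 1 (a Cartan subalgebra is the diagonal traceless matrices). In the classification of classical Lie algebras, the special linear algebra sl(n+1) has type A_n; here n = 1, so the Dynkin diagram is a chain of 1 nodes with single edges (A_1). Hence the type is A_1.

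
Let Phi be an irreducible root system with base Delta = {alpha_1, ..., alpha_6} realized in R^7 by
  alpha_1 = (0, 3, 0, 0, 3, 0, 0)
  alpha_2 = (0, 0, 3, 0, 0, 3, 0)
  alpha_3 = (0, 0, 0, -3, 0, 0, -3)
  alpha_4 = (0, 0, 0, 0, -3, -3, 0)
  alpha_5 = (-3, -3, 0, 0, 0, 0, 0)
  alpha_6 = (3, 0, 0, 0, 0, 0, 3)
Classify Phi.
A_6 (sl(7))

Compute the Cartan integers a_ij = 2(alpha_i, alpha_j)/(alpha_j, alpha_j); the resulting 6x6 Cartan matrix is
[[2, 0, 0, -1, -1, 0], [0, 2, 0, -1, 0, 0], [0, 0, 2, 0, 0, -1], [-1, -1, 0, 2, 0, 0], [-1, 0, 0, 0, 2, -1], [0, 0, -1, 0, -1, 2]].
All simple roots have the same length, so the diagram is simply laced. The associated Dynkin diagram is a chain of 6 nodes with single edges (A_6), so the type is A_6 (the algebra sl(7)).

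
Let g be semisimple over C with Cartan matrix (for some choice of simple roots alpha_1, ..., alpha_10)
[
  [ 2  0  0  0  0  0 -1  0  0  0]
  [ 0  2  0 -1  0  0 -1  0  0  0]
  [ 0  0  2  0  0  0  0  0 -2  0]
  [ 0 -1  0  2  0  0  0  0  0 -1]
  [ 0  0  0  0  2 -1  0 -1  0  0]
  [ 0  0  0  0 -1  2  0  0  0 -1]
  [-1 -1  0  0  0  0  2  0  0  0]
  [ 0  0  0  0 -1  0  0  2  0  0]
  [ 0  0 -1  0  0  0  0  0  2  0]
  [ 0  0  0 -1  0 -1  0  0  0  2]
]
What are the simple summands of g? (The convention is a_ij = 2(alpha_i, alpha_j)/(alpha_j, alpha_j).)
The diagram associated to this matrix has two connected components: the simple roots {alpha_1, alpha_2, alpha_4, alpha_5, alpha_6, alpha_7, alpha_8, alpha_10} form a chain of 8 nodes with single edges (A_8), and {alpha_3, alpha_9} form a chain of 2 nodes with a double edge at one end; the terminal node there is the unique short simple root (B_2). A semisimple Lie algebra decomposes uniquely as the direct sum of simple ideals, one per connected component of its Dynkin diagram, so g ≅ A_8 ⊕ B_2 (dimension 80 + 10 = 90).

A8 ⊕ B2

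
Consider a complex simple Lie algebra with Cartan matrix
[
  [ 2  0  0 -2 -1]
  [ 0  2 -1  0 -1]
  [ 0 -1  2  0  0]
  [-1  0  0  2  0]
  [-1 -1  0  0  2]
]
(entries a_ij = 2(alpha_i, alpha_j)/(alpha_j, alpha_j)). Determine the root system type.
B5

The matrix has rank 5 with 2's on the diagonal. Reading the off-diagonal entries as Dynkin edges (a single edge where a_ij = a_ji = -1; a double or triple edge where a_ij * a_ji = 2 or 3), the diagram is a chain of 5 nodes with a double edge at one end; the terminal node there is the unique short simple root (B_5). One simple-root ordering that puts it in standard form is (alpha_3, alpha_2, alpha_5, alpha_1, alpha_4). So the algebra is type B_5, i.e. so(11).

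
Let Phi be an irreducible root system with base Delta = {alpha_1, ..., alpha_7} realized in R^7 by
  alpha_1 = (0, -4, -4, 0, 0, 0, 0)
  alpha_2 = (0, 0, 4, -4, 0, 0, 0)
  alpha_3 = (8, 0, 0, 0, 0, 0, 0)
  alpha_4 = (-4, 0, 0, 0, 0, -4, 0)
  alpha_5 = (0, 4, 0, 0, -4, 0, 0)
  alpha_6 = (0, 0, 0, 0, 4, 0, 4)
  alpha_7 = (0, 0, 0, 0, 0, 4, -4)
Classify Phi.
C7

Compute the Cartan integers a_ij = 2(alpha_i, alpha_j)/(alpha_j, alpha_j); the resulting 7x7 Cartan matrix is
[[2, -1, 0, 0, -1, 0, 0], [-1, 2, 0, 0, 0, 0, 0], [0, 0, 2, -2, 0, 0, 0], [0, 0, -1, 2, 0, 0, -1], [-1, 0, 0, 0, 2, -1, 0], [0, 0, 0, 0, -1, 2, -1], [0, 0, 0, -1, 0, -1, 2]].
The roots have two lengths (squared-length ratio 2:1); the short ones are alpha_{1,2,4,5,6,7}. The associated Dynkin diagram is a chain of 7 nodes with a double edge at one end; the terminal node there is the unique long simple root (C_7), so the type is C_7 (the algebra sp(14)).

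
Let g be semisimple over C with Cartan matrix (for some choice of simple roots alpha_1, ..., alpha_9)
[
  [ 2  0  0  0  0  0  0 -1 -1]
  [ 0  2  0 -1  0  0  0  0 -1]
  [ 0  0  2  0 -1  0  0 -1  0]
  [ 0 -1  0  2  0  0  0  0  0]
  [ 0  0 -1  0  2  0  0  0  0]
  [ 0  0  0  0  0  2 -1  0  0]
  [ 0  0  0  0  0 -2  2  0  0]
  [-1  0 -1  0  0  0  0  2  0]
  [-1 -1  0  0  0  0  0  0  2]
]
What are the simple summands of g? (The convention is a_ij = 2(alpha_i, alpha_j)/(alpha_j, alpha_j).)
type A_7 ⊕ type B_2

The diagram associated to this matrix has two connected components: the simple roots {alpha_1, alpha_2, alpha_3, alpha_4, alpha_5, alpha_8, alpha_9} form a chain of 7 nodes with single edges (A_7), and {alpha_6, alpha_7} form a chain of 2 nodes with a double edge at one end; the terminal node there is the unique short simple root (B_2). A semisimple Lie algebra decomposes uniquely as the direct sum of simple ideals, one per connected component of its Dynkin diagram, so g ≅ A_7 ⊕ B_2 (dimension 63 + 10 = 73).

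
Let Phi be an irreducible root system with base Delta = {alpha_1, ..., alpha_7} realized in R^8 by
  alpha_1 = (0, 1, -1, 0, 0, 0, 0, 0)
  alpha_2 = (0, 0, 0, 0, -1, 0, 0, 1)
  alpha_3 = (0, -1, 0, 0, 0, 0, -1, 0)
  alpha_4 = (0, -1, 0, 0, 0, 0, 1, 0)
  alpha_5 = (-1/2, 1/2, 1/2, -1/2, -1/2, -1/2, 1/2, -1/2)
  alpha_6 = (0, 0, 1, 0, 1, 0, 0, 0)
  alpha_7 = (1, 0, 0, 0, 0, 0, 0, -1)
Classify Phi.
Compute the Cartan integers a_ij = 2(alpha_i, alpha_j)/(alpha_j, alpha_j); the resulting 7x7 Cartan matrix is
[[2, 0, -1, -1, 0, -1, 0], [0, 2, 0, 0, 0, -1, -1], [-1, 0, 2, 0, -1, 0, 0], [-1, 0, 0, 2, 0, 0, 0], [0, 0, -1, 0, 2, 0, 0], [-1, -1, 0, 0, 0, 2, 0], [0, -1, 0, 0, 0, 0, 2]].
All simple roots have the same length, so the diagram is simply laced. The associated Dynkin diagram is a chain of 6 nodes with one extra node attached to the third node from one end (E_7), so the type is E_7.

E7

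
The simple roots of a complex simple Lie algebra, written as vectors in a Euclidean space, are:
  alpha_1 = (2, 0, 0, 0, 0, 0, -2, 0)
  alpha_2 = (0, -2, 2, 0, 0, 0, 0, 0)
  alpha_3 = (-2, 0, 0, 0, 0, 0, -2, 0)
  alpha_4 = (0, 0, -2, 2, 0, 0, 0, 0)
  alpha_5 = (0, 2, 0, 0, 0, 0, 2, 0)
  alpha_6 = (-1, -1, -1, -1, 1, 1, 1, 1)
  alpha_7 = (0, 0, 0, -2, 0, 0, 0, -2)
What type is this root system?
type E_7

Compute the Cartan integers a_ij = 2(alpha_i, alpha_j)/(alpha_j, alpha_j); the resulting 7x7 Cartan matrix is
[[2, 0, 0, 0, -1, -1, 0], [0, 2, 0, -1, -1, 0, 0], [0, 0, 2, 0, -1, 0, 0], [0, -1, 0, 2, 0, 0, -1], [-1, -1, -1, 0, 2, 0, 0], [-1, 0, 0, 0, 0, 2, 0], [0, 0, 0, -1, 0, 0, 2]].
All simple roots have the same length, so the diagram is simply laced. The associated Dynkin diagram is a chain of 6 nodes with one extra node attached to the third node from one end (E_7), so the type is E_7.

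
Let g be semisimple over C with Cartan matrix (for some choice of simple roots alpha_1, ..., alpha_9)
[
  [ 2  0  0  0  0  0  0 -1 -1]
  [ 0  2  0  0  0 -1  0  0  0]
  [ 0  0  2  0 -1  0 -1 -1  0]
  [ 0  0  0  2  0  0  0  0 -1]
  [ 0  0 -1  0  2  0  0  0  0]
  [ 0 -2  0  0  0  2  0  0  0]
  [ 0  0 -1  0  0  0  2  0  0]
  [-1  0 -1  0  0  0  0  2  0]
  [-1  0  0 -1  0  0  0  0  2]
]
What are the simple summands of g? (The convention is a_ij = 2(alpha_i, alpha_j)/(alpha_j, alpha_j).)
The diagram associated to this matrix has two connected components: the simple roots {alpha_2, alpha_6} form a chain of 2 nodes with a double edge at one end; the terminal node there is the unique short simple root (B_2), and {alpha_1, alpha_3, alpha_4, alpha_5, alpha_7, alpha_8, alpha_9} form a chain of 5 nodes with a fork of two nodes at one end (D_7). A semisimple Lie algebra decomposes uniquely as the direct sum of simple ideals, one per connected component of its Dynkin diagram, so g ≅ B_2 ⊕ D_7 (dimension 10 + 91 = 101).

B_2 ⊕ D_7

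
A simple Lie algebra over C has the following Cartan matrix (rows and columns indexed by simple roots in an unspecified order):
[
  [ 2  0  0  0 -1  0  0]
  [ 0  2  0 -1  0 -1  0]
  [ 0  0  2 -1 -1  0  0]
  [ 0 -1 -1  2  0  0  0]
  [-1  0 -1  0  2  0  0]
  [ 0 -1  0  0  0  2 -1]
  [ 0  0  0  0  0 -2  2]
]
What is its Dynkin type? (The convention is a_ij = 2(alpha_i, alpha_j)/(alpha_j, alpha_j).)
C_7 (sp(14))

The matrix has rank 7 with 2's on the diagonal. Reading the off-diagonal entries as Dynkin edges (a single edge where a_ij = a_ji = -1; a double or triple edge where a_ij * a_ji = 2 or 3), the diagram is a chain of 7 nodes with a double edge at one end; the terminal node there is the unique long simple root (C_7). One simple-root ordering that puts it in standard form is (alpha_1, alpha_5, alpha_3, alpha_4, alpha_2, alpha_6, alpha_7). So the algebra is type C_7, i.e. sp(14).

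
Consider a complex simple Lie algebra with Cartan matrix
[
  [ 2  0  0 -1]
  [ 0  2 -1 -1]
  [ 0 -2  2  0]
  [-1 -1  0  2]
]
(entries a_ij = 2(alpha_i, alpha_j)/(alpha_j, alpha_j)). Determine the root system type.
C_4 (sp(8))

The matrix has rank 4 with 2's on the diagonal. Reading the off-diagonal entries as Dynkin edges (a single edge where a_ij = a_ji = -1; a double or triple edge where a_ij * a_ji = 2 or 3), the diagram is a chain of 4 nodes with a double edge at one end; the terminal node there is the unique long simple root (C_4). One simple-root ordering that puts it in standard form is (alpha_1, alpha_4, alpha_2, alpha_3). So the algebra is type C_4, i.e. sp(8).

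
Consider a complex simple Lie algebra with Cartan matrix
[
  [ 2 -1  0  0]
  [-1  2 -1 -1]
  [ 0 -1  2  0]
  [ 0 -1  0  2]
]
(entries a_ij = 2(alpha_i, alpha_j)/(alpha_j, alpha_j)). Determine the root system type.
D4

The matrix has rank 4 with 2's on the diagonal. Reading the off-diagonal entries as Dynkin edges (a single edge where a_ij = a_ji = -1; a double or triple edge where a_ij * a_ji = 2 or 3), the diagram is a chain of 2 nodes with a fork of two nodes at one end (D_4). One simple-root ordering that puts it in standard form is (alpha_1, alpha_2, alpha_4, alpha_3). So the algebra is type D_4, i.e. so(8).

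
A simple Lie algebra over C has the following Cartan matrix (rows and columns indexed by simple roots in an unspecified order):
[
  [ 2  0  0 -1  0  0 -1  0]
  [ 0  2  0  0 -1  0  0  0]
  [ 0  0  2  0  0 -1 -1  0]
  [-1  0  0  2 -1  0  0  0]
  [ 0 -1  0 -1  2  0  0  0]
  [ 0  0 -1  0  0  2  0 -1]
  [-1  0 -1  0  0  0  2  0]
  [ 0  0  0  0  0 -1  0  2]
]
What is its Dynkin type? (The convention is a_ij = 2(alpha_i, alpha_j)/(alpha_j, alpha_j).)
A8

The matrix has rank 8 with 2's on the diagonal. Reading the off-diagonal entries as Dynkin edges (a single edge where a_ij = a_ji = -1; a double or triple edge where a_ij * a_ji = 2 or 3), the diagram is a chain of 8 nodes with single edges (A_8). One simple-root ordering that puts it in standard form is (alpha_8, alpha_6, alpha_3, alpha_7, alpha_1, alpha_4, alpha_5, alpha_2). So the algebra is type A_8, i.e. sl(9).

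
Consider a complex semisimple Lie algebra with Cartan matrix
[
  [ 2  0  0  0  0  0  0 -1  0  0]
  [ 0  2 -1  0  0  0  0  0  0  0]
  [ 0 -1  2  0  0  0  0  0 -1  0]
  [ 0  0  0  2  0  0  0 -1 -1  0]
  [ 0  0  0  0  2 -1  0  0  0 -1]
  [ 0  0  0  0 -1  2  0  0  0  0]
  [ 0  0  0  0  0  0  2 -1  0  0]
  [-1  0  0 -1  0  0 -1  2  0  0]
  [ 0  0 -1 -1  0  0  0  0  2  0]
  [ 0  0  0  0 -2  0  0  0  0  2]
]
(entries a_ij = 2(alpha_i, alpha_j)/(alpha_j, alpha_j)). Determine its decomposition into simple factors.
The diagram associated to this matrix has two connected components: the simple roots {alpha_5, alpha_6, alpha_10} form a chain of 3 nodes with a double edge at one end; the terminal node there is the unique long simple root (C_3), and {alpha_1, alpha_2, alpha_3, alpha_4, alpha_7, alpha_8, alpha_9} form a chain of 5 nodes with a fork of two nodes at one end (D_7). A semisimple Lie algebra decomposes uniquely as the direct sum of simple ideals, one per connected component of its Dynkin diagram, so g ≅ C_3 ⊕ D_7 (dimension 21 + 91 = 112).

C_3 (sp(6)) + D_7 (so(14))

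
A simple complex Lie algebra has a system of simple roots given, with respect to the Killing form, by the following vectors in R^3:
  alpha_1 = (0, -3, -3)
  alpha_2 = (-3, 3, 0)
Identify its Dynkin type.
A_2

Compute the Cartan integers a_ij = 2(alpha_i, alpha_j)/(alpha_j, alpha_j); the resulting 2x2 Cartan matrix is
[[2, -1], [-1, 2]].
All simple roots have the same length, so the diagram is simply laced. The associated Dynkin diagram is a chain of 2 nodes with single edges (A_2), so the type is A_2 (the algebra sl(3)).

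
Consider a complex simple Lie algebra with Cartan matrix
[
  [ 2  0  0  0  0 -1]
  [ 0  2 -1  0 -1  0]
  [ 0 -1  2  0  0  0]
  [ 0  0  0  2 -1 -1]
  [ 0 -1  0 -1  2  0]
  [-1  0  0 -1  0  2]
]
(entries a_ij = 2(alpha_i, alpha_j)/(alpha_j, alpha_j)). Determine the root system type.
A6

The matrix has rank 6 with 2's on the diagonal. Reading the off-diagonal entries as Dynkin edges (a single edge where a_ij = a_ji = -1; a double or triple edge where a_ij * a_ji = 2 or 3), the diagram is a chain of 6 nodes with single edges (A_6). One simple-root ordering that puts it in standard form is (alpha_3, alpha_2, alpha_5, alpha_4, alpha_6, alpha_1). So the algebra is type A_6, i.e. sl(7).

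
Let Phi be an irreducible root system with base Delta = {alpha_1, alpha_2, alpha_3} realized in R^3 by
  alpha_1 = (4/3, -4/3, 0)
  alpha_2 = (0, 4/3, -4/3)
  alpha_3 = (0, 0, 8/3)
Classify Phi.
type C_3

Compute the Cartan integers a_ij = 2(alpha_i, alpha_j)/(alpha_j, alpha_j); the resulting 3x3 Cartan matrix is
[[2, -1, 0], [-1, 2, -1], [0, -2, 2]].
The roots have two lengths (squared-length ratio 2:1); the short ones are alpha_{1,2}. The associated Dynkin diagram is a chain of 3 nodes with a double edge at one end; the terminal node there is the unique long simple root (C_3), so the type is C_3 (the algebra sp(6)).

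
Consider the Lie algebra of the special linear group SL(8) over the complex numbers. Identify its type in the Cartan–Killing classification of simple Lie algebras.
This is sl(8), which has dimension 8^2 - 1 = 63 and rank 8 - 1 = 7 (a Cartan subalgebra is the diagonal traceless matrices). In the classification of classical Lie algebras, the special linear algebra sl(n+1) has type A_n; here n = 7, so the Dynkin diagram is a chain of 7 nodes with single edges (A_7). Hence the type is A_7.

A_7 (sl(8))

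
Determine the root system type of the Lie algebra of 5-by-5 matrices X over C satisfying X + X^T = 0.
B_2 (so(5))

This is so(5) with 5 odd, which has dimension 5(5-1)/2 = 10 and rank (5-1)/2 = 2. In the classification of classical Lie algebras, the orthogonal algebra so(2n+1) in an odd number of variables has type B_n; here n = 2, so the Dynkin diagram is a chain of 2 nodes with a double edge at one end; the terminal node there is the unique short simple root (B_2). Hence the type is B_2.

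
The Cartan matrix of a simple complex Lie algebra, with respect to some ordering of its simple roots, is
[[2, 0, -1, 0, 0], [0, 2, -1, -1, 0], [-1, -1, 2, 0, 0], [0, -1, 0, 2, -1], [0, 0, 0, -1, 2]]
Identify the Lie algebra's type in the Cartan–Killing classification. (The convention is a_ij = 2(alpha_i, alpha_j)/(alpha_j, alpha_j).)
The matrix has rank 5 with 2's on the diagonal. Reading the off-diagonal entries as Dynkin edges (a single edge where a_ij = a_ji = -1; a double or triple edge where a_ij * a_ji = 2 or 3), the diagram is a chain of 5 nodes with single edges (A_5). One simple-root ordering that puts it in standard form is (alpha_1, alpha_3, alpha_2, alpha_4, alpha_5). So the algebra is type A_5, i.e. sl(6).

A_5 (sl(6))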